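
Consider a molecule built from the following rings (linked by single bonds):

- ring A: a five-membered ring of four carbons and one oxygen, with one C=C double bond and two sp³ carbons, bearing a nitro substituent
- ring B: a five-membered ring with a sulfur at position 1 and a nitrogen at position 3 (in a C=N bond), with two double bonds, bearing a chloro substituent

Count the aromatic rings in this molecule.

Ring A has two sp³ carbons, so it is not fully conjugated — not aromatic (2,3-dihydrofuran).
Ring B is planar and fully conjugated; 2 ring double bonds (4 π electrons) plus a heteroatom lone pair (2) give 6 π electrons. 6 = 4(1)+2, so ring B is aromatic (thiazole).
Aromatic: B. Total: 1.

1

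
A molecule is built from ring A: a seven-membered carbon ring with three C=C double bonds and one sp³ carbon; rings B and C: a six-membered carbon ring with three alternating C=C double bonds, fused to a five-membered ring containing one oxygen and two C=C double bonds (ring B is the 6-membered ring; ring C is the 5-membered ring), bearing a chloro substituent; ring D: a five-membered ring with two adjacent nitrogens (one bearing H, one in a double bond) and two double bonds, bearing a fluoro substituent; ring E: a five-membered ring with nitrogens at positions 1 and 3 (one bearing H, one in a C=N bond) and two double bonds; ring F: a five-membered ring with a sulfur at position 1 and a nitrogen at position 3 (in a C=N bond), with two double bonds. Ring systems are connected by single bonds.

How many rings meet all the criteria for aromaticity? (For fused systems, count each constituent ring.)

Ring A has one sp³ carbon, so it is not fully conjugated — not aromatic (cycloheptatriene).
Rings B and C form a fused bicyclic system (with one oxygen) with 9 sp² atoms and 10 π electrons from ring double bonds plus a heteroatom lone pair. 10 = 4(2)+2, so the system is aromatic and both rings count as aromatic (benzofuran).
Ring D is fully conjugated (every ring atom contributes a p orbital); 2 ring double bonds (4 π electrons) plus a heteroatom lone pair (2) give 6 π electrons. Since 6 = 4n+2 (n=1), ring D is aromatic (pyrazole).
Ring E is planar and fully conjugated; 2 ring double bonds (4 π electrons) plus a heteroatom lone pair (2) give 6 π electrons. 6 = 4(1)+2, so ring E is aromatic (imidazole).
Ring F has a continuous p-orbital overlap around the ring; 2 ring double bonds (4 π electrons) plus a heteroatom lone pair (2) give 6 π electrons. That satisfies 4n+2 with n=1, so ring F is aromatic (thiazole).
Aromatic: B, C, D, E, F. Total: 5.

5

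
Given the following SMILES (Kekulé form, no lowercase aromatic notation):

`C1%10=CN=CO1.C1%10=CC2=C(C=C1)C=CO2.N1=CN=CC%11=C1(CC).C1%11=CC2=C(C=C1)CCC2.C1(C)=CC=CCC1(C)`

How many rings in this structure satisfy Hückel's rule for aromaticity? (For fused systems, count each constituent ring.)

5

The SMILES encodes a five-membered ring with an oxygen at position 1 and a nitrogen at position 3 (in a C=N bond), with two double bonds; a six-membered carbon ring with three alternating C=C double bonds, fused to a five-membered ring containing one oxygen and two C=C double bonds; a six-membered ring with nitrogens at positions 1 and 3 and three alternating double bonds; a six-membered carbon ring with three alternating C=C double bonds, fused to a saturated five-membered carbon ring; a six-membered carbon ring with two conjugated C=C double bonds and two sp³ carbons.
The 5-membered ring with one oxygen and one =N– is planar and fully conjugated; 2 ring double bonds (4 π electrons) plus a heteroatom lone pair (2) give 6 π electrons. That satisfies 4n+2 with n=1, so it is aromatic (oxazole).
The fused 6/5-membered bicyclic (with one oxygen) is a single π system with 9 sp² atoms and 10 π electrons from ring double bonds plus a heteroatom lone pair. 10 = 4(2)+2, so the system is aromatic and both rings count as aromatic (benzofuran).
The 6-membered ring with two nitrogens (1,3) is planar and fully conjugated; 3 ring double bonds give 6 π electrons. Since 6 = 4n+2 (n=1), it is aromatic (pyrimidine).
The 6-membered ring is planar and fully conjugated; 3 ring double bonds give 6 π electrons. That satisfies 4n+2 with n=1, so it is aromatic (benzene ring).
The 5-membered ring has three sp³ carbons, so it is not fully conjugated — not aromatic (cyclopentane ring).
The second 6-membered ring has two sp³ carbons, so it is not fully conjugated — not aromatic (1,3-cyclohexadiene).
5 of the 7 rings are aromatic. Total: 5.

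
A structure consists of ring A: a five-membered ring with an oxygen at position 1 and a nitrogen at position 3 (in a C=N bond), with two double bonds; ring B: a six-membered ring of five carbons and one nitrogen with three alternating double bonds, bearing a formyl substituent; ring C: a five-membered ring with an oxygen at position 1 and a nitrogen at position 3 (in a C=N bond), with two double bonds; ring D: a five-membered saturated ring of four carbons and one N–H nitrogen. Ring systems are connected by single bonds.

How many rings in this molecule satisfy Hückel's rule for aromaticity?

Ring A is planar and fully conjugated; 2 ring double bonds (4 π electrons) plus a heteroatom lone pair (2) give 6 π electrons. That satisfies 4n+2 with n=1, so ring A is aromatic (oxazole).
Ring B is fully conjugated (every ring atom contributes a p orbital); 3 ring double bonds give 6 π electrons. 6 = 4(1)+2, so ring B is aromatic (pyridine).
Ring C is fully conjugated (every ring atom contributes a p orbital); 2 ring double bonds (4 π electrons) plus a heteroatom lone pair (2) give 6 π electrons. 6 = 4(1)+2, so ring C is aromatic (oxazole).
Ring D has only sp³ atoms, so it is not fully conjugated — not aromatic (pyrrolidine).
Aromatic: A, B, C. Total: 3.

3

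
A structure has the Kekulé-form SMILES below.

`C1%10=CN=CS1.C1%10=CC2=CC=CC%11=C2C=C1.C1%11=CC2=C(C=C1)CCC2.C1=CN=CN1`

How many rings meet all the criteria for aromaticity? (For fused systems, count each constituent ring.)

The SMILES encodes a five-membered ring with a sulfur at position 1 and a nitrogen at position 3 (in a C=N bond), with two double bonds; two fused six-membered carbon rings, each with three alternating C=C double bonds; a six-membered carbon ring with three alternating C=C double bonds, fused to a saturated five-membered carbon ring; a five-membered ring with nitrogens at positions 1 and 3 (one bearing H, one in a C=N bond) and two double bonds.
The 5-membered ring with one sulfur and one =N– has a continuous p-orbital overlap around the ring; 2 ring double bonds (4 π electrons) plus a heteroatom lone pair (2) give 6 π electrons. Since 6 = 4n+2 (n=1), it is aromatic (thiazole).
The fused 6/6-membered bicyclic is a single π system with 10 sp² atoms and 10 π electrons from ring double bonds. 10 = 4(2)+2, so the system is aromatic and both rings count as aromatic (naphthalene).
The 6-membered ring is planar and fully conjugated; 3 ring double bonds give 6 π electrons. That satisfies 4n+2 with n=1, so it is aromatic (benzene ring).
The 5-membered ring has three sp³ carbons, so it is not fully conjugated — not aromatic (cyclopentane ring).
The 5-membered ring with two nitrogens (one N–H, one =N–) has a continuous p-orbital overlap around the ring; 2 ring double bonds (4 π electrons) plus a heteroatom lone pair (2) give 6 π electrons. Since 6 = 4n+2 (n=1), it is aromatic (imidazole).
5 of the 6 rings are aromatic. Total: 5.

5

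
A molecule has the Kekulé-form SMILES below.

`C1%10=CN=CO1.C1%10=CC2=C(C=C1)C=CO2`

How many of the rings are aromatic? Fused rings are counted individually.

The SMILES encodes a five-membered ring with an oxygen at position 1 and a nitrogen at position 3 (in a C=N bond), with two double bonds; a six-membered carbon ring with three alternating C=C double bonds, fused to a five-membered ring containing one oxygen and two C=C double bonds.
The 5-membered ring with one oxygen and one =N– is fully conjugated (every ring atom contributes a p orbital); 2 ring double bonds (4 π electrons) plus a heteroatom lone pair (2) give 6 π electrons. That satisfies 4n+2 with n=1, so it is aromatic (oxazole).
The fused 6/5-membered bicyclic (with one oxygen) is a single π system with 9 sp² atoms and 10 π electrons from ring double bonds plus a heteroatom lone pair. 10 = 4(2)+2, so the system is aromatic and both rings count as aromatic (benzofuran).
3 of the 3 rings are aromatic. Total: 3.

3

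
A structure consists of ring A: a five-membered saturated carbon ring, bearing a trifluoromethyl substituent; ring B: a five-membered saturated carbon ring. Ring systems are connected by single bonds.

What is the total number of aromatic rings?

Ring A has only sp³ atoms, so it is not fully conjugated — not aromatic (cyclopentane).
Ring B has only sp³ atoms, so it is not fully conjugated — not aromatic (cyclopentane).
No ring is aromatic. Total: 0.

0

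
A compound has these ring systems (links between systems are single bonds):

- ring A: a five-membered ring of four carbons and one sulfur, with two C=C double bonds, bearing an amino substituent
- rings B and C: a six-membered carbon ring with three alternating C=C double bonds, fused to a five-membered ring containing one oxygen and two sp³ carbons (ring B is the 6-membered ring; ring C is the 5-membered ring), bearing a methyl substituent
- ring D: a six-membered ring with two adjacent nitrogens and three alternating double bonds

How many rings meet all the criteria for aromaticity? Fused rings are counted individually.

3

Ring A is fully conjugated (every ring atom contributes a p orbital); 2 ring double bonds (4 π electrons) plus a heteroatom lone pair (2) give 6 π electrons. Since 6 = 4n+2 (n=1), ring A is aromatic (thiophene).
Ring B is fully conjugated (every ring atom contributes a p orbital); 3 ring double bonds give 6 π electrons. 6 = 4(1)+2, so ring B is aromatic (benzene ring).
Ring C has two sp³ carbons, so it is not fully conjugated — not aromatic (oxolane ring).
Ring D has a continuous p-orbital overlap around the ring; 3 ring double bonds give 6 π electrons. 6 = 4(1)+2, so ring D is aromatic (pyridazine).
Aromatic: A, B, D. Total: 3.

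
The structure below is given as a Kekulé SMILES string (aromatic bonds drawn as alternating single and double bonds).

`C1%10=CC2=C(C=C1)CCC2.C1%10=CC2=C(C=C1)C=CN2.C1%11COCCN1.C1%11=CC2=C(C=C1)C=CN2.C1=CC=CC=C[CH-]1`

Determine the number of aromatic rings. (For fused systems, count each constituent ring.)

The SMILES encodes a six-membered carbon ring with three alternating C=C double bonds, fused to a saturated five-membered carbon ring; a six-membered carbon ring with three alternating C=C double bonds, fused to a five-membered ring containing one N–H nitrogen and two C=C double bonds; a six-membered saturated ring with an oxygen and an N–H nitrogen at positions 1 and 4; a six-membered carbon ring with three alternating C=C double bonds, fused to a five-membered ring containing one N–H nitrogen and two C=C double bonds; a seven-membered all-carbon ring bearing a negative charge on one carbon, with three C=C double bonds.
The 6-membered ring has a continuous p-orbital overlap around the ring; 3 ring double bonds give 6 π electrons. 6 = 4(1)+2, so it is aromatic (benzene ring).
The 5-membered ring has three sp³ carbons, so it is not fully conjugated — not aromatic (cyclopentane ring).
The fused 6/5-membered bicyclic (with one N–H) is a single π system with 9 sp² atoms and 10 π electrons from ring double bonds plus a heteroatom lone pair. 10 = 4(2)+2, so the system is aromatic and both rings count as aromatic (indole).
The 6-membered ring with one oxygen and one N–H (1,4) has only sp³ atoms, so it is not fully conjugated — not aromatic (morpholine).
The fused 6/5-membered bicyclic (with one N–H) is a single π system with 9 sp² atoms and 10 π electrons from ring double bonds plus a heteroatom lone pair. 10 = 4(2)+2, so the system is aromatic and both rings count as aromatic (indole).
The 7-membered ring has only sp² ring atoms; a planar conformation would have a fully conjugated π system of 8 electrons. But 8 = 4(2), which is 4n not 4n+2, so it is not aromatic (cycloheptatrienyl anion).
5 of the 8 rings are aromatic. Total: 5.

5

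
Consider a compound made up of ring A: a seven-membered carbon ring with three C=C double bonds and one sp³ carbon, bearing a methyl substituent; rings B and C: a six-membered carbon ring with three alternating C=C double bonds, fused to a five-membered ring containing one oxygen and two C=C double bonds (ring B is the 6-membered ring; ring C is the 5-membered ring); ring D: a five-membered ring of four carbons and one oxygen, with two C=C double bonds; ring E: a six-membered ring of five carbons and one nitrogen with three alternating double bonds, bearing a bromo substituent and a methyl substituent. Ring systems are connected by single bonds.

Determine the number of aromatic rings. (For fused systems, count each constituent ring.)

Ring A has one sp³ carbon, so it is not fully conjugated — not aromatic (cycloheptatriene).
Rings B and C form a fused bicyclic system (with one oxygen) with 9 sp² atoms and 10 π electrons from ring double bonds plus a heteroatom lone pair. 10 = 4(2)+2, so the system is aromatic and both rings count as aromatic (benzofuran).
Ring D is fully conjugated (every ring atom contributes a p orbital); 2 ring double bonds (4 π electrons) plus a heteroatom lone pair (2) give 6 π electrons. 6 = 4(1)+2, so ring D is aromatic (furan).
Ring E is fully conjugated (every ring atom contributes a p orbital); 3 ring double bonds give 6 π electrons. Since 6 = 4n+2 (n=1), ring E is aromatic (pyridine).
Aromatic: B, C, D, E. Total: 4.

4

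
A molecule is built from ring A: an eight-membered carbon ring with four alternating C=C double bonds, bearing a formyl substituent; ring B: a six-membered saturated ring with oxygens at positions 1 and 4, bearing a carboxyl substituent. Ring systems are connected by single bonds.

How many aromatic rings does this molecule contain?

Ring A has only sp² ring atoms; a planar conformation would have a fully conjugated π system of 8 electrons. But 8 = 4(2), which is 4n not 4n+2, so ring A is not aromatic (cyclooctatetraene) — cyclooctatetraene distorts into a non-planar tub to avoid antiaromaticity.
Ring B has only sp³ atoms, so it is not fully conjugated — not aromatic (1,4-dioxane).
No ring is aromatic. Total: 0.

0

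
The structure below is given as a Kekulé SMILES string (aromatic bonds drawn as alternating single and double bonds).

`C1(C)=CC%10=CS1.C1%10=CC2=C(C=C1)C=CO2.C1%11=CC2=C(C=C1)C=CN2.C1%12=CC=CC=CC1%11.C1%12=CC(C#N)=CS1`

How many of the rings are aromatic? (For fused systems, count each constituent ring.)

6

The SMILES encodes a five-membered ring of four carbons and one sulfur, with two C=C double bonds; a six-membered carbon ring with three alternating C=C double bonds, fused to a five-membered ring containing one oxygen and two C=C double bonds; a six-membered carbon ring with three alternating C=C double bonds, fused to a five-membered ring containing one N–H nitrogen and two C=C double bonds; a seven-membered carbon ring with three C=C double bonds and one sp³ carbon; a five-membered ring of four carbons and one sulfur, with two C=C double bonds.
The 5-membered ring with one sulfur is fully conjugated (every ring atom contributes a p orbital); 2 ring double bonds (4 π electrons) plus a heteroatom lone pair (2) give 6 π electrons. That satisfies 4n+2 with n=1, so it is aromatic (thiophene).
The fused 6/5-membered bicyclic (with one oxygen) is a single π system with 9 sp² atoms and 10 π electrons from ring double bonds plus a heteroatom lone pair. 10 = 4(2)+2, so the system is aromatic and both rings count as aromatic (benzofuran).
The fused 6/5-membered bicyclic (with one N–H) is a single π system with 9 sp² atoms and 10 π electrons from ring double bonds plus a heteroatom lone pair. 10 = 4(2)+2, so the system is aromatic and both rings count as aromatic (indole).
The 7-membered ring has one sp³ carbon, so it is not fully conjugated — not aromatic (cycloheptatriene).
The second 5-membered ring with one sulfur has a continuous p-orbital overlap around the ring; 2 ring double bonds (4 π electrons) plus a heteroatom lone pair (2) give 6 π electrons. Since 6 = 4n+2 (n=1), it is aromatic (thiophene).
6 of the 7 rings are aromatic. Total: 6.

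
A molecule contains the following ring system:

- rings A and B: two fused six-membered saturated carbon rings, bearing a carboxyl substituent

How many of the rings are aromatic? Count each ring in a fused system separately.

0

Ring A has only sp³ atoms, so it is not fully conjugated — not aromatic (cyclohexane ring).
Ring B has only sp³ atoms, so it is not fully conjugated — not aromatic (cyclohexane ring).
No ring is aromatic. Total: 0.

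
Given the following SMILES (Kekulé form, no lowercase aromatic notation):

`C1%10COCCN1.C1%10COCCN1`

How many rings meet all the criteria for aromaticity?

0

The SMILES encodes a six-membered saturated ring with an oxygen and an N–H nitrogen at positions 1 and 4; a six-membered saturated ring with an oxygen and an N–H nitrogen at positions 1 and 4.
The 6-membered ring with one oxygen and one N–H (1,4) has only sp³ atoms, so it is not fully conjugated — not aromatic (morpholine).
The second 6-membered ring with one oxygen and one N–H (1,4) has only sp³ atoms, so it is not fully conjugated — not aromatic (morpholine).
None of the rings are aromatic. Total: 0.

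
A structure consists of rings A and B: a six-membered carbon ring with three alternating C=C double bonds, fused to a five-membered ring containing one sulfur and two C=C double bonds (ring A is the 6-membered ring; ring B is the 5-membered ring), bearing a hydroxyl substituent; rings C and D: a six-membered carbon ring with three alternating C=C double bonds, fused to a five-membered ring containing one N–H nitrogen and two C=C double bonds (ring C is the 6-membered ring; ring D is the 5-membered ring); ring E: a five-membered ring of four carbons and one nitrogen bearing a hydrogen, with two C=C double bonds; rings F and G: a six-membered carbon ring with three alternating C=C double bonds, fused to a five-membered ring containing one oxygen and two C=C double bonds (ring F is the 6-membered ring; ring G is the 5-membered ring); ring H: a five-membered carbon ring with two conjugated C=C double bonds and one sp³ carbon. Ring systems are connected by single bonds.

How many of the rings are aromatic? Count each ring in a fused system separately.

7

Rings A and B form a fused bicyclic system (with one sulfur) with 9 sp² atoms and 10 π electrons from ring double bonds plus a heteroatom lone pair. 10 = 4(2)+2, so the system is aromatic and both rings count as aromatic (benzothiophene).
Rings C and D form a fused bicyclic system (with one N–H) with 9 sp² atoms and 10 π electrons from ring double bonds plus a heteroatom lone pair. 10 = 4(2)+2, so the system is aromatic and both rings count as aromatic (indole).
Ring E has a continuous p-orbital overlap around the ring; 2 ring double bonds (4 π electrons) plus a heteroatom lone pair (2) give 6 π electrons. 6 = 4(1)+2, so ring E is aromatic (pyrrole).
Rings F and G form a fused bicyclic system (with one oxygen) with 9 sp² atoms and 10 π electrons from ring double bonds plus a heteroatom lone pair. 10 = 4(2)+2, so the system is aromatic and both rings count as aromatic (benzofuran).
Ring H has one sp³ carbon, so it is not fully conjugated — not aromatic (cyclopentadiene).
Aromatic: A, B, C, D, E, F, G. Total: 7.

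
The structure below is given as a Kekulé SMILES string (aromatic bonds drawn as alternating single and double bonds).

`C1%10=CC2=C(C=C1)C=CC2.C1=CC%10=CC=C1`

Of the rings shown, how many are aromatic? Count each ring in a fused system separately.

2

The SMILES encodes a six-membered carbon ring with three alternating C=C double bonds, fused to a five-membered carbon ring containing one C=C double bond and one sp³ carbon; a six-membered carbon ring with three alternating C=C double bonds.
The 6-membered ring is planar and fully conjugated; 3 ring double bonds give 6 π electrons. 6 = 4(1)+2, so it is aromatic (benzene ring).
The 5-membered ring has one sp³ carbon, so it is not fully conjugated — not aromatic (cyclopentene ring).
The second 6-membered ring is planar and fully conjugated; 3 ring double bonds give 6 π electrons. That satisfies 4n+2 with n=1, so it is aromatic (benzene).
2 of the 3 rings are aromatic. Total: 2.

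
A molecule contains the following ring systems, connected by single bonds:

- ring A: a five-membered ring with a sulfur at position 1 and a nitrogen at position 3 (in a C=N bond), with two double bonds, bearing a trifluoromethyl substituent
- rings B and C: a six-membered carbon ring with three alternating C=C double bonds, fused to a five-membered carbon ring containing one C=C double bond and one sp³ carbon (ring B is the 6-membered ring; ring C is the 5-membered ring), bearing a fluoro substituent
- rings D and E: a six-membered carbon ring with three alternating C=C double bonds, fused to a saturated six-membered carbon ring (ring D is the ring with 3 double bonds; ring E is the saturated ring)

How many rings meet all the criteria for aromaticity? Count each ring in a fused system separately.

3

Ring A is fully conjugated (every ring atom contributes a p orbital); 2 ring double bonds (4 π electrons) plus a heteroatom lone pair (2) give 6 π electrons. That satisfies 4n+2 with n=1, so ring A is aromatic (thiazole).
Ring B is planar and fully conjugated; 3 ring double bonds give 6 π electrons. Since 6 = 4n+2 (n=1), ring B is aromatic (benzene ring).
Ring C has one sp³ carbon, so it is not fully conjugated — not aromatic (cyclopentene ring).
Ring D is planar and fully conjugated; 3 ring double bonds give 6 π electrons. 6 = 4(1)+2, so ring D is aromatic (benzene ring).
Ring E has four sp³ carbons, so it is not fully conjugated — not aromatic (cyclohexane ring).
Aromatic: A, B, D. Total: 3.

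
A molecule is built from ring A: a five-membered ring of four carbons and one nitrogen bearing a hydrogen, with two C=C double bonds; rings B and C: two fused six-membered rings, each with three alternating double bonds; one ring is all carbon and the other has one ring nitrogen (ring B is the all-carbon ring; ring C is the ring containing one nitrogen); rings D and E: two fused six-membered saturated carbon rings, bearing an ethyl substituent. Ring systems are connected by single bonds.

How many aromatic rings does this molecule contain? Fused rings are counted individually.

3

Ring A is fully conjugated (every ring atom contributes a p orbital); 2 ring double bonds (4 π electrons) plus a heteroatom lone pair (2) give 6 π electrons. That satisfies 4n+2 with n=1, so ring A is aromatic (pyrrole).
Rings B and C form a fused bicyclic system (with one nitrogen) with 10 sp² atoms and 10 π electrons from ring double bonds. 10 = 4(2)+2, so the system is aromatic and both rings count as aromatic (quinoline).
Ring D has only sp³ atoms, so it is not fully conjugated — not aromatic (cyclohexane ring).
Ring E has only sp³ atoms, so it is not fully conjugated — not aromatic (cyclohexane ring).
Aromatic: A, B, C. Total: 3.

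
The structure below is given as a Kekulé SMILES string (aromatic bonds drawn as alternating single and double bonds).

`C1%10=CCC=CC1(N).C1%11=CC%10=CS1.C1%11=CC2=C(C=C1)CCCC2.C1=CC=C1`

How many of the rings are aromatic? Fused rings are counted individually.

The SMILES encodes a six-membered carbon ring with two isolated C=C double bonds and two sp³ carbons; a five-membered ring of four carbons and one sulfur, with two C=C double bonds; a six-membered carbon ring with three alternating C=C double bonds, fused to a saturated six-membered carbon ring; a four-membered carbon ring with two alternating C=C double bonds.
The 6-membered ring has two sp³ carbons, so it is not fully conjugated — not aromatic (1,4-cyclohexadiene).
The 5-membered ring with one sulfur has a continuous p-orbital overlap around the ring; 2 ring double bonds (4 π electrons) plus a heteroatom lone pair (2) give 6 π electrons. Since 6 = 4n+2 (n=1), it is aromatic (thiophene).
The second 6-membered ring is fully conjugated (every ring atom contributes a p orbital); 3 ring double bonds give 6 π electrons. Since 6 = 4n+2 (n=1), it is aromatic (benzene ring).
The third 6-membered ring has four sp³ carbons, so it is not fully conjugated — not aromatic (cyclohexane ring).
The 4-membered ring has only sp² ring atoms; a planar conformation would have a fully conjugated π system of 4 electrons. But 4 = 4(1), which is 4n not 4n+2, so it is not aromatic (cyclobutadiene) — cyclobutadiene is antiaromatic and distorts to a rectangle.
2 of the 5 rings are aromatic. Total: 2.

2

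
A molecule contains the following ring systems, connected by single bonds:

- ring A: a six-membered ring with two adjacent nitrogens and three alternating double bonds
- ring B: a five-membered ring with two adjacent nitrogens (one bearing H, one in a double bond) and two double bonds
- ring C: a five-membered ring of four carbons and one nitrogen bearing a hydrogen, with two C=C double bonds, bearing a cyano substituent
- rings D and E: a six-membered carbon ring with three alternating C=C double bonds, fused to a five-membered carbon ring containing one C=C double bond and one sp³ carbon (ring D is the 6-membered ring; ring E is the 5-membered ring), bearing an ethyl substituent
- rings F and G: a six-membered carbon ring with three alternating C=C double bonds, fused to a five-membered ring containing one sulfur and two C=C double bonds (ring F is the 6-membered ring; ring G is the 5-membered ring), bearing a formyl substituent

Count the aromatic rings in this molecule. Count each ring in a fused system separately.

6

Ring A has a continuous p-orbital overlap around the ring; 3 ring double bonds give 6 π electrons. Since 6 = 4n+2 (n=1), ring A is aromatic (pyridazine).
Ring B has a continuous p-orbital overlap around the ring; 2 ring double bonds (4 π electrons) plus a heteroatom lone pair (2) give 6 π electrons. Since 6 = 4n+2 (n=1), ring B is aromatic (pyrazole).
Ring C is fully conjugated (every ring atom contributes a p orbital); 2 ring double bonds (4 π electrons) plus a heteroatom lone pair (2) give 6 π electrons. That satisfies 4n+2 with n=1, so ring C is aromatic (pyrrole).
Ring D has a continuous p-orbital overlap around the ring; 3 ring double bonds give 6 π electrons. 6 = 4(1)+2, so ring D is aromatic (benzene ring).
Ring E has one sp³ carbon, so it is not fully conjugated — not aromatic (cyclopentene ring).
Rings F and G form a fused bicyclic system (with one sulfur) with 9 sp² atoms and 10 π electrons from ring double bonds plus a heteroatom lone pair. 10 = 4(2)+2, so the system is aromatic and both rings count as aromatic (benzothiophene).
Aromatic: A, B, C, D, F, G. Total: 6.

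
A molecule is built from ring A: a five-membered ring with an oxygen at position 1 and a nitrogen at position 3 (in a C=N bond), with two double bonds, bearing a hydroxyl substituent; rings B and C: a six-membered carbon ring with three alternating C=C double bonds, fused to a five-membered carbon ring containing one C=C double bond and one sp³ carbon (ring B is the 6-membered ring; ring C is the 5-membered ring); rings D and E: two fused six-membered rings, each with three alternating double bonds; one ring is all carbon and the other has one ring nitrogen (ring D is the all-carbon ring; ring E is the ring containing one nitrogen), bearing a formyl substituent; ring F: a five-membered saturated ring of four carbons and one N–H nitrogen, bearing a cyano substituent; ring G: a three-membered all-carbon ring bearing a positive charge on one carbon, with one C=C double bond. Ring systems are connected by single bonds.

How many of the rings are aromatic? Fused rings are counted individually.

Ring A is planar and fully conjugated; 2 ring double bonds (4 π electrons) plus a heteroatom lone pair (2) give 6 π electrons. That satisfies 4n+2 with n=1, so ring A is aromatic (oxazole).
Ring B is planar and fully conjugated; 3 ring double bonds give 6 π electrons. Since 6 = 4n+2 (n=1), ring B is aromatic (benzene ring).
Ring C has one sp³ carbon, so it is not fully conjugated — not aromatic (cyclopentene ring).
Rings D and E form a fused bicyclic system (with one nitrogen) with 10 sp² atoms and 10 π electrons from ring double bonds. 10 = 4(2)+2, so the system is aromatic and both rings count as aromatic (quinoline).
Ring F has only sp³ atoms, so it is not fully conjugated — not aromatic (pyrrolidine).
Ring G has a continuous p-orbital overlap around the ring; 1 ring double bond (2 π electrons) plus the carbocation's empty p orbital (0, but keeps the ring conjugated) give 2 π electrons. That satisfies 4n+2 with n=0, so ring G is aromatic (cyclopropenyl cation).
Aromatic: A, B, D, E, G. Total: 5.

5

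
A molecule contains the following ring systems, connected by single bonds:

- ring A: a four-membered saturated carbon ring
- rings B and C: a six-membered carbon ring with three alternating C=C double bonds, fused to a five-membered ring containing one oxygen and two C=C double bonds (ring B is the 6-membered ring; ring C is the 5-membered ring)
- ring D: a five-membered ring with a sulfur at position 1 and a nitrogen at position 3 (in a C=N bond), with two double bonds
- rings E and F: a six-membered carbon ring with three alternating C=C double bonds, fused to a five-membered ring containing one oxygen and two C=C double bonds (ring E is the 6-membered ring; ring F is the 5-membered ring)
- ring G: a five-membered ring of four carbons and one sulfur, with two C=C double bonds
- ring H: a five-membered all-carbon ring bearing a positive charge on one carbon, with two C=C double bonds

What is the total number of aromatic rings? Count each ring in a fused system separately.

6

Ring A has only sp³ atoms, so it is not fully conjugated — not aromatic (cyclobutane).
Rings B and C form a fused bicyclic system (with one oxygen) with 9 sp² atoms and 10 π electrons from ring double bonds plus a heteroatom lone pair. 10 = 4(2)+2, so the system is aromatic and both rings count as aromatic (benzofuran).
Ring D has a continuous p-orbital overlap around the ring; 2 ring double bonds (4 π electrons) plus a heteroatom lone pair (2) give 6 π electrons. 6 = 4(1)+2, so ring D is aromatic (thiazole).
Rings E and F form a fused bicyclic system (with one oxygen) with 9 sp² atoms and 10 π electrons from ring double bonds plus a heteroatom lone pair. 10 = 4(2)+2, so the system is aromatic and both rings count as aromatic (benzofuran).
Ring G is planar and fully conjugated; 2 ring double bonds (4 π electrons) plus a heteroatom lone pair (2) give 6 π electrons. 6 = 4(1)+2, so ring G is aromatic (thiophene).
Ring H has only sp² ring atoms; a planar conformation would have a fully conjugated π system of 4 electrons. But 4 = 4(1), which is 4n not 4n+2, so ring H is not aromatic (cyclopentadienyl cation).
Aromatic: B, C, D, E, F, G. Total: 6.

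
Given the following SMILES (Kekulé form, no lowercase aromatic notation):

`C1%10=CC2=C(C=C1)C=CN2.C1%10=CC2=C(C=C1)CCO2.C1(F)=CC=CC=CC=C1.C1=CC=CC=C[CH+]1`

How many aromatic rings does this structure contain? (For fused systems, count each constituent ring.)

4

The SMILES encodes a six-membered carbon ring with three alternating C=C double bonds, fused to a five-membered ring containing one N–H nitrogen and two C=C double bonds; a six-membered carbon ring with three alternating C=C double bonds, fused to a five-membered ring containing one oxygen and two sp³ carbons; an eight-membered carbon ring with four alternating C=C double bonds; a seven-membered all-carbon ring bearing a positive charge on one carbon, with three C=C double bonds.
The fused 6/5-membered bicyclic (with one N–H) is a single π system with 9 sp² atoms and 10 π electrons from ring double bonds plus a heteroatom lone pair. 10 = 4(2)+2, so the system is aromatic and both rings count as aromatic (indole).
The 6-membered ring is fully conjugated (every ring atom contributes a p orbital); 3 ring double bonds give 6 π electrons. 6 = 4(1)+2, so it is aromatic (benzene ring).
The 5-membered ring with one oxygen has two sp³ carbons, so it is not fully conjugated — not aromatic (oxolane ring).
The 8-membered ring has only sp² ring atoms; a planar conformation would have a fully conjugated π system of 8 electrons. But 8 = 4(2), which is 4n not 4n+2, so it is not aromatic (cyclooctatetraene) — cyclooctatetraene distorts into a non-planar tub to avoid antiaromaticity.
The 7-membered ring is fully conjugated (every ring atom contributes a p orbital); 3 ring double bonds (6 π electrons) plus the carbocation's empty p orbital (0, but keeps the ring conjugated) give 6 π electrons. Since 6 = 4n+2 (n=1), it is aromatic (tropylium cation).
4 of the 6 rings are aromatic. Total: 4.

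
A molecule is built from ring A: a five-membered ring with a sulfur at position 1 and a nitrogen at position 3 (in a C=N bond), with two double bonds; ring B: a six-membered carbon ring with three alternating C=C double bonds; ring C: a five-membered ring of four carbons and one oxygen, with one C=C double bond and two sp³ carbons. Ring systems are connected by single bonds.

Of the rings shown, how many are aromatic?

Ring A is planar and fully conjugated; 2 ring double bonds (4 π electrons) plus a heteroatom lone pair (2) give 6 π electrons. That satisfies 4n+2 with n=1, so ring A is aromatic (thiazole).
Ring B has a continuous p-orbital overlap around the ring; 3 ring double bonds give 6 π electrons. That satisfies 4n+2 with n=1, so ring B is aromatic (benzene).
Ring C has two sp³ carbons, so it is not fully conjugated — not aromatic (2,3-dihydrofuran).
Aromatic: A, B. Total: 2.

2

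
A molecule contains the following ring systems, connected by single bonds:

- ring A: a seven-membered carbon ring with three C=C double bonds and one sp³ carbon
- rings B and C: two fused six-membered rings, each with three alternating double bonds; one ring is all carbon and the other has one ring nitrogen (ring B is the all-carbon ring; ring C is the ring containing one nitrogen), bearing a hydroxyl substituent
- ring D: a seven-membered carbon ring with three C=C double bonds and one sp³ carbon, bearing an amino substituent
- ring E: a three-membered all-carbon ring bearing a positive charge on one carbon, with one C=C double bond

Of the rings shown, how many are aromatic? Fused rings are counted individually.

3

Ring A has one sp³ carbon, so it is not fully conjugated — not aromatic (cycloheptatriene).
Rings B and C form a fused bicyclic system (with one nitrogen) with 10 sp² atoms and 10 π electrons from ring double bonds. 10 = 4(2)+2, so the system is aromatic and both rings count as aromatic (quinoline).
Ring D has one sp³ carbon, so it is not fully conjugated — not aromatic (cycloheptatriene).
Ring E has a continuous p-orbital overlap around the ring; 1 ring double bond (2 π electrons) plus the carbocation's empty p orbital (0, but keeps the ring conjugated) give 2 π electrons. 2 = 4(0)+2, so ring E is aromatic (cyclopropenyl cation).
Aromatic: B, C, E. Total: 3.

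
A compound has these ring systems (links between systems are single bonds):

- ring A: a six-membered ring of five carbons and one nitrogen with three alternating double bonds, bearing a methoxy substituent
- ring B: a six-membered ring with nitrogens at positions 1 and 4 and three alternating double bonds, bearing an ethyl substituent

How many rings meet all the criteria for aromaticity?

2

Ring A is planar and fully conjugated; 3 ring double bonds give 6 π electrons. That satisfies 4n+2 with n=1, so ring A is aromatic (pyridine).
Ring B is planar and fully conjugated; 3 ring double bonds give 6 π electrons. That satisfies 4n+2 with n=1, so ring B is aromatic (pyrazine).
Aromatic: A, B. Total: 2.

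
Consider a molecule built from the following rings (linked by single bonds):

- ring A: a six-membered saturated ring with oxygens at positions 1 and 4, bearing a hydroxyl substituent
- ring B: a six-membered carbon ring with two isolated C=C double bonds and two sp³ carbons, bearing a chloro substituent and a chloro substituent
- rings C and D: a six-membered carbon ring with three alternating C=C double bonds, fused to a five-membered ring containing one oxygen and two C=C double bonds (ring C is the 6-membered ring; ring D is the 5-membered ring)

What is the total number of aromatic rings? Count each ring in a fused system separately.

Ring A has only sp³ atoms, so it is not fully conjugated — not aromatic (1,4-dioxane).
Ring B has two sp³ carbons, so it is not fully conjugated — not aromatic (1,4-cyclohexadiene).
Rings C and D form a fused bicyclic system (with one oxygen) with 9 sp² atoms and 10 π electrons from ring double bonds plus a heteroatom lone pair. 10 = 4(2)+2, so the system is aromatic and both rings count as aromatic (benzofuran).
Aromatic: C, D. Total: 2.

2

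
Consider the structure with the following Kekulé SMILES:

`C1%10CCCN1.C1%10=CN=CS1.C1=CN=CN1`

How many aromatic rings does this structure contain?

The SMILES encodes a five-membered saturated ring of four carbons and one N–H nitrogen; a five-membered ring with a sulfur at position 1 and a nitrogen at position 3 (in a C=N bond), with two double bonds; a five-membered ring with nitrogens at positions 1 and 3 (one bearing H, one in a C=N bond) and two double bonds.
The 5-membered ring with one N–H has only sp³ atoms, so it is not fully conjugated — not aromatic (pyrrolidine).
The 5-membered ring with one sulfur and one =N– has a continuous p-orbital overlap around the ring; 2 ring double bonds (4 π electrons) plus a heteroatom lone pair (2) give 6 π electrons. 6 = 4(1)+2, so it is aromatic (thiazole).
The 5-membered ring with two nitrogens (one N–H, one =N–) is fully conjugated (every ring atom contributes a p orbital); 2 ring double bonds (4 π electrons) plus a heteroatom lone pair (2) give 6 π electrons. 6 = 4(1)+2, so it is aromatic (imidazole).
2 of the 3 rings are aromatic. Total: 2.

2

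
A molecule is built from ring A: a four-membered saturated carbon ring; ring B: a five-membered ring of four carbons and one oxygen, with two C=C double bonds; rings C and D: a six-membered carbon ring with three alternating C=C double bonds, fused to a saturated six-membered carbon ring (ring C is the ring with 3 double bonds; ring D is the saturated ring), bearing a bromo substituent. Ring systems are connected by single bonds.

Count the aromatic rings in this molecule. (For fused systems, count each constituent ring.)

2

Ring A has only sp³ atoms, so it is not fully conjugated — not aromatic (cyclobutane).
Ring B has a continuous p-orbital overlap around the ring; 2 ring double bonds (4 π electrons) plus a heteroatom lone pair (2) give 6 π electrons. That satisfies 4n+2 with n=1, so ring B is aromatic (furan).
Ring C is planar and fully conjugated; 3 ring double bonds give 6 π electrons. That satisfies 4n+2 with n=1, so ring C is aromatic (benzene ring).
Ring D has four sp³ carbons, so it is not fully conjugated — not aromatic (cyclohexane ring).
Aromatic: B, C. Total: 2.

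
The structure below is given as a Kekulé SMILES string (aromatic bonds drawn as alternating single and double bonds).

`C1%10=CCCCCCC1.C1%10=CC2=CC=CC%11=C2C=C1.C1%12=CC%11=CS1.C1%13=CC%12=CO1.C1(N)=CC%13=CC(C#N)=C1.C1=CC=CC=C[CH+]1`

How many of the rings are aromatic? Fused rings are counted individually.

The SMILES encodes an eight-membered carbon ring with one C=C double bond; two fused six-membered carbon rings, each with three alternating C=C double bonds; a five-membered ring of four carbons and one sulfur, with two C=C double bonds; a five-membered ring of four carbons and one oxygen, with two C=C double bonds; a six-membered carbon ring with three alternating C=C double bonds; a seven-membered all-carbon ring bearing a positive charge on one carbon, with three C=C double bonds.
The 8-membered ring has six sp³ carbons, so it is not fully conjugated — not aromatic (cyclooctene).
The fused 6/6-membered bicyclic is a single π system with 10 sp² atoms and 10 π electrons from ring double bonds. 10 = 4(2)+2, so the system is aromatic and both rings count as aromatic (naphthalene).
The 5-membered ring with one sulfur is planar and fully conjugated; 2 ring double bonds (4 π electrons) plus a heteroatom lone pair (2) give 6 π electrons. 6 = 4(1)+2, so it is aromatic (thiophene).
The 5-membered ring with one oxygen is fully conjugated (every ring atom contributes a p orbital); 2 ring double bonds (4 π electrons) plus a heteroatom lone pair (2) give 6 π electrons. 6 = 4(1)+2, so it is aromatic (furan).
The 6-membered ring has a continuous p-orbital overlap around the ring; 3 ring double bonds give 6 π electrons. That satisfies 4n+2 with n=1, so it is aromatic (benzene).
The 7-membered ring has a continuous p-orbital overlap around the ring; 3 ring double bonds (6 π electrons) plus the carbocation's empty p orbital (0, but keeps the ring conjugated) give 6 π electrons. Since 6 = 4n+2 (n=1), it is aromatic (tropylium cation).
6 of the 7 rings are aromatic. Total: 6.

6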